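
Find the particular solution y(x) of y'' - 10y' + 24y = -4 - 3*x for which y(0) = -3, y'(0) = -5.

Characteristic equation r² - 10r + 24 = 0 factors as (r - 4)(r - 6) = 0, so r = 4, 6.
Hence y_h = C1*exp(4*x) + C2*exp(6*x).
For the particular solution try y_p = A0 + A1*x. Substituting and matching coefficients of each power of x gives A0 = -7/32, A1 = -1/8, so y_p = -7/32 - x/8.
General solution: y = -7/32 - x/8 + C1*exp(4*x) + C2*exp(6*x).
Apply the initial conditions: y(0) = -7/32 + C1 + C2 = -3 and y'(0) = -1/8 + 4*C1 + 6*C2 = -5. Solving gives C1 = -189/32, C2 = 25/8.

y = -7/32 - 189*exp(4*x)/32 - x/8 + 25*exp(6*x)/8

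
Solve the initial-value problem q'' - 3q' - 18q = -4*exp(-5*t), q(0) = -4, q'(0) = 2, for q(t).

q = -38*exp(6*t)/33 - 8*exp(-3*t)/3 - 2*exp(-5*t)/11

Characteristic equation r² - 3r - 18 = 0 factors as (r - 6)(r + 3) = 0, so r = 6, -3.
Hence q_h = C1*exp(6*t) + C2*exp(-3*t).
Try q_p = A*exp(-5*t). Substituting into the equation and dividing by exp(-5*t) gives A = -2/11, so q_p = -2*exp(-5*t)/11.
General solution: q = -2*exp(-5*t)/11 + C1*exp(6*t) + C2*exp(-3*t).
Apply the initial conditions: q(0) = -2/11 + C1 + C2 = -4 and q'(0) = 10/11 - 3*C2 + 6*C1 = 2. Solving gives C1 = -38/33, C2 = -8/3.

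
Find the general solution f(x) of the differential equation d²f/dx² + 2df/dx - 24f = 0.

f = C1*exp(4*x) + C2*exp(-6*x)

Characteristic equation r² + 2r - 24 = 0 factors as (r - 4)(r + 6) = 0, so r = 4, -6.
Hence f_h = C1*exp(4*x) + C2*exp(-6*x).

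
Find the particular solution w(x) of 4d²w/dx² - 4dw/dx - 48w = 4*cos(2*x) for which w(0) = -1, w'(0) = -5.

w = -39*exp(4*x)/35 - 4*cos(2*x)/65 - sin(2*x)/130 + 16*exp(-3*x)/91

Divide through by 4: w'' - w' - 12w = cos(2*x).
Characteristic equation r² - r - 12 = 0 factors as (r - 4)(r + 3) = 0, so r = 4, -3.
Hence w_h = C1*exp(4*x) + C2*exp(-3*x).
Try w_p = A*cos(2*x) + B*sin(2*x). Substituting and equating the coefficients of cos(2x) and sin(2x) gives A = -4/65, B = -1/130, so w_p = -4*cos(2*x)/65 - sin(2*x)/130.
General solution: w = -4*cos(2*x)/65 - sin(2*x)/130 + C1*exp(4*x) + C2*exp(-3*x).
Apply the initial conditions: w(0) = -4/65 + C1 + C2 = -1 and w'(0) = -1/65 - 3*C2 + 4*C1 = -5. Solving gives C1 = -39/35, C2 = 16/91.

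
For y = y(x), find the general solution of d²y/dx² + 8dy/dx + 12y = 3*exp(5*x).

Characteristic equation r² + 8r + 12 = 0 factors as (r + 6)(r + 2) = 0, so r = -6, -2.
Hence y_h = C1*exp(-6*x) + C2*exp(-2*x).
Try y_p = A*exp(5*x). Substituting into the equation and dividing by exp(5*x) gives A = 3/77, so y_p = 3*exp(5*x)/77.

y = 3*exp(5*x)/77 + C1*exp(-6*x) + C2*exp(-2*x)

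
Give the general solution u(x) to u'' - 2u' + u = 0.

Characteristic equation r² - 2r + 1 = 0 has discriminant (-2)² - 4·(1) = 0, so r = 1 is a repeated root.
Hence u_h = (C1 + C2*x)*exp(x).

u = C1*exp(x) + C2*x*exp(x)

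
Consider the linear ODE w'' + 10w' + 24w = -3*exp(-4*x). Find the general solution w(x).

w = C1*exp(-4*x) + C2*exp(-6*x) - 3*x*exp(-4*x)/2

Characteristic equation r² + 10r + 24 = 0 factors as (r + 4)(r + 6) = 0, so r = -4, -6.
Hence w_h = C1*exp(-4*x) + C2*exp(-6*x).
Since exp(-4*x) solves the homogeneous equation (r = -4 is a root of multiplicity 1), multiply the trial by x. Try w_p = A*x*exp(-4*x). Substituting into the equation and dividing by exp(-4*x) gives A = -3/2, so w_p = -3*x*exp(-4*x)/2.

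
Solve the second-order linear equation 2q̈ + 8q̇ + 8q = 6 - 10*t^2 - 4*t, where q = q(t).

q = -5/8 + 2*t - 5*t**2/4 + C1*exp(-2*t) + C2*t*exp(-2*t)

Divide through by 2: q'' + 4q' + 4q = 3 - 5*t^2 - 2*t.
Characteristic equation r² + 4r + 4 = 0 has discriminant (4)² - 4·(4) = 0, so r = -2 is a repeated root.
Hence q_h = (C1 + C2*t)*exp(-2*t).
For the particular solution try q_p = A0 + A1*t + A2*t^2. Substituting and matching coefficients of each power of t gives A0 = -5/8, A1 = 2, A2 = -5/4, so q_p = -5/8 + 2*t - 5*t^2/4.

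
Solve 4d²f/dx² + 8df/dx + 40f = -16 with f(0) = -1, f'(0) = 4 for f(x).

Divide through by 4: f'' + 2f' + 10f = -4.
Characteristic equation r² + 2r + 10 = 0 has discriminant (2)² - 4·(10) = -36 < 0, so r = -1 ± 3i.
Hence f_h = C1*cos(3*x)*exp(-x) + C2*exp(-x)*sin(3*x).
For the particular solution try f_p = A0. Substituting and matching coefficients of each power of x gives A0 = -2/5, so f_p = -2/5.
General solution: f = -2/5 + C1*cos(3*x)*exp(-x) + C2*exp(-x)*sin(3*x).
Apply the initial conditions: f(0) = -2/5 + C1 = -1 and f'(0) = -C1 + 3*C2 = 4. Solving gives C1 = -3/5, C2 = 17/15.

f = -2/5 - 3*cos(3*x)*exp(-x)/5 + 17*exp(-x)*sin(3*x)/15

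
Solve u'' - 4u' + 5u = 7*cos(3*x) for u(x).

Characteristic equation r² - 4r + 5 = 0 has discriminant (-4)² - 4·(5) = -4 < 0, so r = 2 ± i.
Hence u_h = C1*cos(x)*exp(2*x) + C2*exp(2*x)*sin(x).
Try u_p = A*cos(3*x) + B*sin(3*x). Substituting and equating the coefficients of cos(3x) and sin(3x) gives A = -7/40, B = -21/40, so u_p = -21*sin(3*x)/40 - 7*cos(3*x)/40.

u = -21*sin(3*x)/40 - 7*cos(3*x)/40 + C1*cos(x)*exp(2*x) + C2*exp(2*x)*sin(x)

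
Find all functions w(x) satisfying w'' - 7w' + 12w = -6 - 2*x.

Characteristic equation r² - 7r + 12 = 0 factors as (r - 3)(r - 4) = 0, so r = 3, 4.
Hence w_h = C1*exp(3*x) + C2*exp(4*x).
For the particular solution try w_p = A0 + A1*x. Substituting and matching coefficients of each power of x gives A0 = -43/72, A1 = -1/6, so w_p = -43/72 - x/6.

w = -43/72 - x/6 + C1*exp(3*x) + C2*exp(4*x)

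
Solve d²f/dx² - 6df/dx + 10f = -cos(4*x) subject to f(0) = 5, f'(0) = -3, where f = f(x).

f = cos(4*x)/102 + 2*sin(4*x)/51 - 1849*exp(3*x)*sin(x)/102 + 509*cos(x)*exp(3*x)/102

Characteristic equation r² - 6r + 10 = 0 has discriminant (-6)² - 4·(10) = -4 < 0, so r = 3 ± i.
Hence f_h = C1*cos(x)*exp(3*x) + C2*exp(3*x)*sin(x).
Try f_p = A*cos(4*x) + B*sin(4*x). Substituting and equating the coefficients of cos(4x) and sin(4x) gives A = 1/102, B = 2/51, so f_p = cos(4*x)/102 + 2*sin(4*x)/51.
General solution: f = cos(4*x)/102 + 2*sin(4*x)/51 + C1*cos(x)*exp(3*x) + C2*exp(3*x)*sin(x).
Apply the initial conditions: f(0) = 1/102 + C1 = 5 and f'(0) = 8/51 + C2 + 3*C1 = -3. Solving gives C1 = 509/102, C2 = -1849/102.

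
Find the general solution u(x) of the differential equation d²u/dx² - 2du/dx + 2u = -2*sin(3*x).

u = -12*cos(3*x)/85 + 14*sin(3*x)/85 + C1*cos(x)*exp(x) + C2*exp(x)*sin(x)

Characteristic equation r² - 2r + 2 = 0 has discriminant (-2)² - 4·(2) = -4 < 0, so r = 1 ± i.
Hence u_h = C1*cos(x)*exp(x) + C2*exp(x)*sin(x).
Try u_p = A*cos(3*x) + B*sin(3*x). Substituting and equating the coefficients of cos(3x) and sin(3x) gives A = -12/85, B = 14/85, so u_p = -12*cos(3*x)/85 + 14*sin(3*x)/85.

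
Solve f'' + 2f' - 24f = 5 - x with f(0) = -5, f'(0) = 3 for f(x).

f = -59/288 - 797*exp(-6*x)/360 - 413*exp(4*x)/160 + x/24

Characteristic equation r² + 2r - 24 = 0 factors as (r - 4)(r + 6) = 0, so r = 4, -6.
Hence f_h = C1*exp(4*x) + C2*exp(-6*x).
For the particular solution try f_p = A0 + A1*x. Substituting and matching coefficients of each power of x gives A0 = -59/288, A1 = 1/24, so f_p = -59/288 + x/24.
General solution: f = -59/288 + x/24 + C1*exp(4*x) + C2*exp(-6*x).
Apply the initial conditions: f(0) = -59/288 + C1 + C2 = -5 and f'(0) = 1/24 - 6*C2 + 4*C1 = 3. Solving gives C1 = -413/160, C2 = -797/360.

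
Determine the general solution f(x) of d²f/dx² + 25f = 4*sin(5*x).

f = C1*cos(5*x) + C2*sin(5*x) - 2*x*cos(5*x)/5

Characteristic equation r² + 25 = 0 has discriminant (0)² - 4·(25) = -100 < 0, so r = ± 5i.
Hence f_h = C1*cos(5*x) + C2*sin(5*x).
Since ±5i are characteristic roots, multiply the trial by x. Try f_p = x*(A*cos(5*x) + B*sin(5*x)). Substituting and equating the coefficients of cos(5x) and sin(5x) gives A = -2/5, B = 0, so f_p = -2*x*cos(5*x)/5.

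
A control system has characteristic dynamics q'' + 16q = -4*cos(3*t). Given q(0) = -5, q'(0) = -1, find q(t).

q = -31*cos(4*t)/7 - 4*cos(3*t)/7 - sin(4*t)/4

Characteristic equation r² + 16 = 0 has discriminant (0)² - 4·(16) = -64 < 0, so r = ± 4i.
Hence q_h = C1*cos(4*t) + C2*sin(4*t).
Try q_p = A*cos(3*t) + B*sin(3*t). Substituting and equating the coefficients of cos(3t) and sin(3t) gives A = -4/7, B = 0, so q_p = -4*cos(3*t)/7.
General solution: q = -4*cos(3*t)/7 + C1*cos(4*t) + C2*sin(4*t).
Apply the initial conditions: q(0) = -4/7 + C1 = -5 and q'(0) = 4*C2 = -1. Solving gives C1 = -31/7, C2 = -1/4.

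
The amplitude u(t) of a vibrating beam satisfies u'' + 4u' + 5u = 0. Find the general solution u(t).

Characteristic equation r² + 4r + 5 = 0 has discriminant (4)² - 4·(5) = -4 < 0, so r = -2 ± i.
Hence u_h = C1*cos(t)*exp(-2*t) + C2*exp(-2*t)*sin(t).

u = C1*cos(t)*exp(-2*t) + C2*exp(-2*t)*sin(t)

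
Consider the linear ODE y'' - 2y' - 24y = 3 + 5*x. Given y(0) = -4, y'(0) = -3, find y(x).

Characteristic equation r² - 2r - 24 = 0 factors as (r + 4)(r - 6) = 0, so r = -4, 6.
Hence y_h = C1*exp(-4*x) + C2*exp(6*x).
For the particular solution try y_p = A0 + A1*x. Substituting and matching coefficients of each power of x gives A0 = -31/288, A1 = -5/24, so y_p = -31/288 - 5*x/24.
General solution: y = -31/288 - 5*x/24 + C1*exp(-4*x) + C2*exp(6*x).
Apply the initial conditions: y(0) = -31/288 + C1 + C2 = -4 and y'(0) = -5/24 - 4*C1 + 6*C2 = -3. Solving gives C1 = -329/160, C2 = -661/360.

y = -31/288 - 661*exp(6*x)/360 - 329*exp(-4*x)/160 - 5*x/24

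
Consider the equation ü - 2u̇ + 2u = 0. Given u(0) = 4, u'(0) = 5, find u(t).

u = exp(t)*sin(t) + 4*cos(t)*exp(t)

Characteristic equation r² - 2r + 2 = 0 has discriminant (-2)² - 4·(2) = -4 < 0, so r = 1 ± i.
Hence u_h = C1*cos(t)*exp(t) + C2*exp(t)*sin(t).
Apply the initial conditions: u(0) = C1 = 4 and u'(0) = C1 + C2 = 5. Solving gives C1 = 4, C2 = 1.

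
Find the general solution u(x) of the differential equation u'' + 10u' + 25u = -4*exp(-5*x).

u = C1*exp(-5*x) - 2*x**2*exp(-5*x) + C2*x*exp(-5*x)

Characteristic equation r² + 10r + 25 = 0 has discriminant (10)² - 4·(25) = 0, so r = -5 is a repeated root.
Hence u_h = (C1 + C2*x)*exp(-5*x).
Since exp(-5*x) solves the homogeneous equation (r = -5 is a root of multiplicity 2), multiply the trial by x^2. Try u_p = A*x^2*exp(-5*x). Substituting into the equation and dividing by exp(-5*x) gives A = -2, so u_p = -2*x^2*exp(-5*x).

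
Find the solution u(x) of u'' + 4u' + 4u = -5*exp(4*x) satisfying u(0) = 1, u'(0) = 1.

Characteristic equation r² + 4r + 4 = 0 has discriminant (4)² - 4·(4) = 0, so r = -2 is a repeated root.
Hence u_h = (C1 + C2*x)*exp(-2*x).
Try u_p = A*exp(4*x). Substituting into the equation and dividing by exp(4*x) gives A = -5/36, so u_p = -5*exp(4*x)/36.
General solution: u = -5*exp(4*x)/36 + C1*exp(-2*x) + C2*x*exp(-2*x).
Apply the initial conditions: u(0) = -5/36 + C1 = 1 and u'(0) = -5/9 + C2 - 2*C1 = 1. Solving gives C1 = 41/36, C2 = 23/6.

u = -5*exp(4*x)/36 + 41*exp(-2*x)/36 + 23*x*exp(-2*x)/6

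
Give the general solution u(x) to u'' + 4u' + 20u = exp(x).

Characteristic equation r² + 4r + 20 = 0 has discriminant (4)² - 4·(20) = -64 < 0, so r = -2 ± 4i.
Hence u_h = C1*cos(4*x)*exp(-2*x) + C2*exp(-2*x)*sin(4*x).
Try u_p = A*exp(x). Substituting into the equation and dividing by exp(x) gives A = 1/25, so u_p = exp(x)/25.

u = exp(x)/25 + C1*cos(4*x)*exp(-2*x) + C2*exp(-2*x)*sin(4*x)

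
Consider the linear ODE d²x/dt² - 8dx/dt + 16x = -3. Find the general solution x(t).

x = -3/16 + C1*exp(4*t) + C2*t*exp(4*t)

Characteristic equation r² - 8r + 16 = 0 has discriminant (-8)² - 4·(16) = 0, so r = 4 is a repeated root.
Hence x_h = (C1 + C2*t)*exp(4*t).
For the particular solution try x_p = A0. Substituting and matching coefficients of each power of t gives A0 = -3/16, so x_p = -3/16.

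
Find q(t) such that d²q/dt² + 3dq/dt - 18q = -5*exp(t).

q = 5*exp(t)/14 + C1*exp(3*t) + C2*exp(-6*t)

Characteristic equation r² + 3r - 18 = 0 factors as (r - 3)(r + 6) = 0, so r = 3, -6.
Hence q_h = C1*exp(3*t) + C2*exp(-6*t).
Try q_p = A*exp(t). Substituting into the equation and dividing by exp(t) gives A = 5/14, so q_p = 5*exp(t)/14.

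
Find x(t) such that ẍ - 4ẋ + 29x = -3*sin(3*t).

Characteristic equation r² - 4r + 29 = 0 has discriminant (-4)² - 4·(29) = -100 < 0, so r = 2 ± 5i.
Hence x_h = C1*cos(5*t)*exp(2*t) + C2*exp(2*t)*sin(5*t).
Try x_p = A*cos(3*t) + B*sin(3*t). Substituting and equating the coefficients of cos(3t) and sin(3t) gives A = -9/136, B = -15/136, so x_p = -15*sin(3*t)/136 - 9*cos(3*t)/136.

x = -15*sin(3*t)/136 - 9*cos(3*t)/136 + C1*cos(5*t)*exp(2*t) + C2*exp(2*t)*sin(5*t)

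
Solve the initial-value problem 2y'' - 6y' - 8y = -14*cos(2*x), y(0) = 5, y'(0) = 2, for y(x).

y = 14*cos(2*x)/25 + 21*sin(2*x)/50 + 28*exp(4*x)/25 + 83*exp(-x)/25

Divide through by 2: y'' - 3y' - 4y = -7*cos(2*x).
Characteristic equation r² - 3r - 4 = 0 factors as (r + 1)(r - 4) = 0, so r = -1, 4.
Hence y_h = C1*exp(-x) + C2*exp(4*x).
Try y_p = A*cos(2*x) + B*sin(2*x). Substituting and equating the coefficients of cos(2x) and sin(2x) gives A = 14/25, B = 21/50, so y_p = 14*cos(2*x)/25 + 21*sin(2*x)/50.
General solution: y = 14*cos(2*x)/25 + 21*sin(2*x)/50 + C1*exp(-x) + C2*exp(4*x).
Apply the initial conditions: y(0) = 14/25 + C1 + C2 = 5 and y'(0) = 21/25 - C1 + 4*C2 = 2. Solving gives C1 = 83/25, C2 = 28/25.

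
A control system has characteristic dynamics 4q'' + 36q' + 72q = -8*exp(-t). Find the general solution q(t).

q = -exp(-t)/5 + C1*exp(-6*t) + C2*exp(-3*t)

Divide through by 4: q'' + 9q' + 18q = -2*exp(-t).
Characteristic equation r² + 9r + 18 = 0 factors as (r + 6)(r + 3) = 0, so r = -6, -3.
Hence q_h = C1*exp(-6*t) + C2*exp(-3*t).
Try q_p = A*exp(-t). Substituting into the equation and dividing by exp(-t) gives A = -1/5, so q_p = -exp(-t)/5.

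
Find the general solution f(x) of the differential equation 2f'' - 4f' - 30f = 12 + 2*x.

Divide through by 2: f'' - 2f' - 15f = 6 + x.
Characteristic equation r² - 2r - 15 = 0 factors as (r + 3)(r - 5) = 0, so r = -3, 5.
Hence f_h = C1*exp(-3*x) + C2*exp(5*x).
For the particular solution try f_p = A0 + A1*x. Substituting and matching coefficients of each power of x gives A0 = -88/225, A1 = -1/15, so f_p = -88/225 - x/15.

f = -88/225 - x/15 + C1*exp(-3*x) + C2*exp(5*x)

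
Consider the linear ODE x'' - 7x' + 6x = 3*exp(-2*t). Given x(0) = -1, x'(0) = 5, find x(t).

x = -12*exp(t)/5 + exp(-2*t)/8 + 51*exp(6*t)/40

Characteristic equation r² - 7r + 6 = 0 factors as (r - 1)(r - 6) = 0, so r = 1, 6.
Hence x_h = C1*exp(t) + C2*exp(6*t).
Try x_p = A*exp(-2*t). Substituting into the equation and dividing by exp(-2*t) gives A = 1/8, so x_p = exp(-2*t)/8.
General solution: x = exp(-2*t)/8 + C1*exp(t) + C2*exp(6*t).
Apply the initial conditions: x(0) = 1/8 + C1 + C2 = -1 and x'(0) = -1/4 + C1 + 6*C2 = 5. Solving gives C1 = -12/5, C2 = 51/40.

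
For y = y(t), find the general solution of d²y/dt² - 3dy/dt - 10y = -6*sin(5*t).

y = -9*cos(5*t)/145 + 21*sin(5*t)/145 + C1*exp(-2*t) + C2*exp(5*t)

Characteristic equation r² - 3r - 10 = 0 factors as (r + 2)(r - 5) = 0, so r = -2, 5.
Hence y_h = C1*exp(-2*t) + C2*exp(5*t).
Try y_p = A*cos(5*t) + B*sin(5*t). Substituting and equating the coefficients of cos(5t) and sin(5t) gives A = -9/145, B = 21/145, so y_p = -9*cos(5*t)/145 + 21*sin(5*t)/145.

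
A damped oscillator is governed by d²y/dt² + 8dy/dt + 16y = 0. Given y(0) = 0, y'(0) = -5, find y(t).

Characteristic equation r² + 8r + 16 = 0 has discriminant (8)² - 4·(16) = 0, so r = -4 is a repeated root.
Hence y_h = (C1 + C2*t)*exp(-4*t).
Apply the initial conditions: y(0) = C1 = 0 and y'(0) = C2 - 4*C1 = -5. Solving gives C1 = 0, C2 = -5.

y = -5*t*exp(-4*t)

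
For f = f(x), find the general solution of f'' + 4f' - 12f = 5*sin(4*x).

f = -7*sin(4*x)/52 - cos(4*x)/13 + C1*exp(-6*x) + C2*exp(2*x)

Characteristic equation r² + 4r - 12 = 0 factors as (r + 6)(r - 2) = 0, so r = -6, 2.
Hence f_h = C1*exp(-6*x) + C2*exp(2*x).
Try f_p = A*cos(4*x) + B*sin(4*x). Substituting and equating the coefficients of cos(4x) and sin(4x) gives A = -1/13, B = -7/52, so f_p = -7*sin(4*x)/52 - cos(4*x)/13.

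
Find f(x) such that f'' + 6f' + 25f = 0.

Characteristic equation r² + 6r + 25 = 0 has discriminant (6)² - 4·(25) = -64 < 0, so r = -3 ± 4i.
Hence f_h = C1*cos(4*x)*exp(-3*x) + C2*exp(-3*x)*sin(4*x).

f = C1*cos(4*x)*exp(-3*x) + C2*exp(-3*x)*sin(4*x)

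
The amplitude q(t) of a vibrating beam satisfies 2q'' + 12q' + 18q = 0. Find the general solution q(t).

Divide through by 2: q'' + 6q' + 9q = 0.
Characteristic equation r² + 6r + 9 = 0 has discriminant (6)² - 4·(9) = 0, so r = -3 is a repeated root.
Hence q_h = (C1 + C2*t)*exp(-3*t).

q = C1*exp(-3*t) + C2*t*exp(-3*t)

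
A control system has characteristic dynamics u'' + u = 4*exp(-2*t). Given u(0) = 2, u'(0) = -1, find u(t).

Characteristic equation r² + 1 = 0 has discriminant (0)² - 4·(1) = -4 < 0, so r = ± i.
Hence u_h = C1*cos(t) + C2*sin(t).
Try u_p = A*exp(-2*t). Substituting into the equation and dividing by exp(-2*t) gives A = 4/5, so u_p = 4*exp(-2*t)/5.
General solution: u = 4*exp(-2*t)/5 + C1*cos(t) + C2*sin(t).
Apply the initial conditions: u(0) = 4/5 + C1 = 2 and u'(0) = -8/5 + C2 = -1. Solving gives C1 = 6/5, C2 = 3/5.

u = 3*sin(t)/5 + 4*exp(-2*t)/5 + 6*cos(t)/5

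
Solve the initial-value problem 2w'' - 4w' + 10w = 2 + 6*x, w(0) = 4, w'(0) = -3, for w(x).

Divide through by 2: w'' - 2w' + 5w = 1 + 3*x.
Characteristic equation r² - 2r + 5 = 0 has discriminant (-2)² - 4·(5) = -16 < 0, so r = 1 ± 2i.
Hence w_h = C1*cos(2*x)*exp(x) + C2*exp(x)*sin(2*x).
For the particular solution try w_p = A0 + A1*x. Substituting and matching coefficients of each power of x gives A0 = 11/25, A1 = 3/5, so w_p = 11/25 + 3*x/5.
General solution: w = 11/25 + 3*x/5 + C1*cos(2*x)*exp(x) + C2*exp(x)*sin(2*x).
Apply the initial conditions: w(0) = 11/25 + C1 = 4 and w'(0) = 3/5 + C1 + 2*C2 = -3. Solving gives C1 = 89/25, C2 = -179/50.

w = 11/25 + 3*x/5 - 179*exp(x)*sin(2*x)/50 + 89*cos(2*x)*exp(x)/25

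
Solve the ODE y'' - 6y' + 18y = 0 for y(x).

Characteristic equation r² - 6r + 18 = 0 has discriminant (-6)² - 4·(18) = -36 < 0, so r = 3 ± 3i.
Hence y_h = C1*cos(3*x)*exp(3*x) + C2*exp(3*x)*sin(3*x).

y = C1*cos(3*x)*exp(3*x) + C2*exp(3*x)*sin(3*x)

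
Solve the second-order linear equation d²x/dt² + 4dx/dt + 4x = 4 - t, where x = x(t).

Characteristic equation r² + 4r + 4 = 0 has discriminant (4)² - 4·(4) = 0, so r = -2 is a repeated root.
Hence x_h = (C1 + C2*t)*exp(-2*t).
For the particular solution try x_p = A0 + A1*t. Substituting and matching coefficients of each power of t gives A0 = 5/4, A1 = -1/4, so x_p = 5/4 - t/4.

x = 5/4 - t/4 + C1*exp(-2*t) + C2*t*exp(-2*t)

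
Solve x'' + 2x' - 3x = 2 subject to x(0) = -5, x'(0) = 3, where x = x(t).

Characteristic equation r² + 2r - 3 = 0 factors as (r - 1)(r + 3) = 0, so r = 1, -3.
Hence x_h = C1*exp(t) + C2*exp(-3*t).
For the particular solution try x_p = A0. Substituting and matching coefficients of each power of t gives A0 = -2/3, so x_p = -2/3.
General solution: x = -2/3 + C1*exp(t) + C2*exp(-3*t).
Apply the initial conditions: x(0) = -2/3 + C1 + C2 = -5 and x'(0) = C1 - 3*C2 = 3. Solving gives C1 = -5/2, C2 = -11/6.

x = -2/3 - 11*exp(-3*t)/6 - 5*exp(t)/2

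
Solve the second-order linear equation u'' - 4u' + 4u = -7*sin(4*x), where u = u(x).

u = -7*cos(4*x)/25 + 21*sin(4*x)/100 + C1*exp(2*x) + C2*x*exp(2*x)

Characteristic equation r² - 4r + 4 = 0 has discriminant (-4)² - 4·(4) = 0, so r = 2 is a repeated root.
Hence u_h = (C1 + C2*x)*exp(2*x).
Try u_p = A*cos(4*x) + B*sin(4*x). Substituting and equating the coefficients of cos(4x) and sin(4x) gives A = -7/25, B = 21/100, so u_p = -7*cos(4*x)/25 + 21*sin(4*x)/100.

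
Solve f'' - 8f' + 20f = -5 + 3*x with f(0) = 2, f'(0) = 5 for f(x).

f = -19/100 + 3*x/20 - 391*exp(4*x)*sin(2*x)/200 + 219*cos(2*x)*exp(4*x)/100

Characteristic equation r² - 8r + 20 = 0 has discriminant (-8)² - 4·(20) = -16 < 0, so r = 4 ± 2i.
Hence f_h = C1*cos(2*x)*exp(4*x) + C2*exp(4*x)*sin(2*x).
For the particular solution try f_p = A0 + A1*x. Substituting and matching coefficients of each power of x gives A0 = -19/100, A1 = 3/20, so f_p = -19/100 + 3*x/20.
General solution: f = -19/100 + 3*x/20 + C1*cos(2*x)*exp(4*x) + C2*exp(4*x)*sin(2*x).
Apply the initial conditions: f(0) = -19/100 + C1 = 2 and f'(0) = 3/20 + 2*C2 + 4*C1 = 5. Solving gives C1 = 219/100, C2 = -391/200.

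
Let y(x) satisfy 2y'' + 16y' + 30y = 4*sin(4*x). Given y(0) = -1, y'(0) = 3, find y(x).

Divide through by 2: y'' + 8y' + 15y = 2*sin(4*x).
Characteristic equation r² + 8r + 15 = 0 factors as (r + 3)(r + 5) = 0, so r = -3, -5.
Hence y_h = C1*exp(-3*x) + C2*exp(-5*x).
Try y_p = A*cos(4*x) + B*sin(4*x). Substituting and equating the coefficients of cos(4x) and sin(4x) gives A = -64/1025, B = -2/1025, so y_p = -64*cos(4*x)/1025 - 2*sin(4*x)/1025.
General solution: y = -64*cos(4*x)/1025 - 2*sin(4*x)/1025 + C1*exp(-3*x) + C2*exp(-5*x).
Apply the initial conditions: y(0) = -64/1025 + C1 + C2 = -1 and y'(0) = -8/1025 - 5*C2 - 3*C1 = 3. Solving gives C1 = -21/25, C2 = -4/41.

y = -64*cos(4*x)/1025 - 21*exp(-3*x)/25 - 4*exp(-5*x)/41 - 2*sin(4*x)/1025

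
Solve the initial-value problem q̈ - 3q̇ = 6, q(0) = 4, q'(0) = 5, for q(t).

Characteristic equation r² - 3r = 0 factors as (r - 3)r = 0, so r = 3, 0.
Hence q_h = C1*exp(3*t) + C2.
Since 0 is a characteristic root (multiplicity 1), multiply the polynomial trial by t: try q_p = A0*t. Substituting and matching coefficients of each power of t gives A0 = -2, so q_p = -2*t.
General solution: q = C2 - 2*t + C1*exp(3*t).
Apply the initial conditions: q(0) = C1 + C2 = 4 and q'(0) = -2 + 3*C1 = 5. Solving gives C1 = 7/3, C2 = 5/3.

q = 5/3 - 2*t + 7*exp(3*t)/3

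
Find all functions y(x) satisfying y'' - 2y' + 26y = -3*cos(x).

y = -75*cos(x)/629 + 6*sin(x)/629 + C1*cos(5*x)*exp(x) + C2*exp(x)*sin(5*x)

Characteristic equation r² - 2r + 26 = 0 has discriminant (-2)² - 4·(26) = -100 < 0, so r = 1 ± 5i.
Hence y_h = C1*cos(5*x)*exp(x) + C2*exp(x)*sin(5*x).
Try y_p = A*cos(x) + B*sin(x). Substituting and equating the coefficients of cos(x) and sin(x) gives A = -75/629, B = 6/629, so y_p = -75*cos(x)/629 + 6*sin(x)/629.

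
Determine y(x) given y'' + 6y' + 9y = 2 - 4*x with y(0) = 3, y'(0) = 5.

y = 14/27 - 4*x/9 + 67*exp(-3*x)/27 + 116*x*exp(-3*x)/9

Characteristic equation r² + 6r + 9 = 0 has discriminant (6)² - 4·(9) = 0, so r = -3 is a repeated root.
Hence y_h = (C1 + C2*x)*exp(-3*x).
For the particular solution try y_p = A0 + A1*x. Substituting and matching coefficients of each power of x gives A0 = 14/27, A1 = -4/9, so y_p = 14/27 - 4*x/9.
General solution: y = 14/27 - 4*x/9 + C1*exp(-3*x) + C2*x*exp(-3*x).
Apply the initial conditions: y(0) = 14/27 + C1 = 3 and y'(0) = -4/9 + C2 - 3*C1 = 5. Solving gives C1 = 67/27, C2 = 116/9.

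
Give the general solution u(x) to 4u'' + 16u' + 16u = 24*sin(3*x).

Divide through by 4: u'' + 4u' + 4u = 6*sin(3*x).
Characteristic equation r² + 4r + 4 = 0 has discriminant (4)² - 4·(4) = 0, so r = -2 is a repeated root.
Hence u_h = (C1 + C2*x)*exp(-2*x).
Try u_p = A*cos(3*x) + B*sin(3*x). Substituting and equating the coefficients of cos(3x) and sin(3x) gives A = -72/169, B = -30/169, so u_p = -72*cos(3*x)/169 - 30*sin(3*x)/169.

u = -72*cos(3*x)/169 - 30*sin(3*x)/169 + C1*exp(-2*x) + C2*x*exp(-2*x)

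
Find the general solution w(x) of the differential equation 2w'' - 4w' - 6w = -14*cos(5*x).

w = 35*sin(5*x)/442 + 49*cos(5*x)/221 + C1*exp(-x) + C2*exp(3*x)

Divide through by 2: w'' - 2w' - 3w = -7*cos(5*x).
Characteristic equation r² - 2r - 3 = 0 factors as (r + 1)(r - 3) = 0, so r = -1, 3.
Hence w_h = C1*exp(-x) + C2*exp(3*x).
Try w_p = A*cos(5*x) + B*sin(5*x). Substituting and equating the coefficients of cos(5x) and sin(5x) gives A = 49/221, B = 35/442, so w_p = 35*sin(5*x)/442 + 49*cos(5*x)/221.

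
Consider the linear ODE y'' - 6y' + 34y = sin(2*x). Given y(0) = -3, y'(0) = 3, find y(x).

Characteristic equation r² - 6r + 34 = 0 has discriminant (-6)² - 4·(34) = -100 < 0, so r = 3 ± 5i.
Hence y_h = C1*cos(5*x)*exp(3*x) + C2*exp(3*x)*sin(5*x).
Try y_p = A*cos(2*x) + B*sin(2*x). Substituting and equating the coefficients of cos(2x) and sin(2x) gives A = 1/87, B = 5/174, so y_p = cos(2*x)/87 + 5*sin(2*x)/174.
General solution: y = cos(2*x)/87 + 5*sin(2*x)/174 + C1*cos(5*x)*exp(3*x) + C2*exp(3*x)*sin(5*x).
Apply the initial conditions: y(0) = 1/87 + C1 = -3 and y'(0) = 5/87 + 3*C1 + 5*C2 = 3. Solving gives C1 = -262/87, C2 = 1042/435.

y = cos(2*x)/87 + 5*sin(2*x)/174 - 262*cos(5*x)*exp(3*x)/87 + 1042*exp(3*x)*sin(5*x)/435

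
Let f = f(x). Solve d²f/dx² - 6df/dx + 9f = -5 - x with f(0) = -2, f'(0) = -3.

f = -17/27 - 37*exp(3*x)/27 - x/9 + 11*x*exp(3*x)/9

Characteristic equation r² - 6r + 9 = 0 has discriminant (-6)² - 4·(9) = 0, so r = 3 is a repeated root.
Hence f_h = (C1 + C2*x)*exp(3*x).
For the particular solution try f_p = A0 + A1*x. Substituting and matching coefficients of each power of x gives A0 = -17/27, A1 = -1/9, so f_p = -17/27 - x/9.
General solution: f = -17/27 - x/9 + C1*exp(3*x) + C2*x*exp(3*x).
Apply the initial conditions: f(0) = -17/27 + C1 = -2 and f'(0) = -1/9 + C2 + 3*C1 = -3. Solving gives C1 = -37/27, C2 = 11/9.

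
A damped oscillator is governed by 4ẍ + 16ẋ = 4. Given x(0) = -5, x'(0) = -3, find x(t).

Divide through by 4: x'' + 4x' = 1.
Characteristic equation r² + 4r = 0 factors as (r + 4)r = 0, so r = -4, 0.
Hence x_h = C1*exp(-4*t) + C2.
Since 0 is a characteristic root (multiplicity 1), multiply the polynomial trial by t: try x_p = A0*t. Substituting and matching coefficients of each power of t gives A0 = 1/4, so x_p = t/4.
General solution: x = C2 + t/4 + C1*exp(-4*t).
Apply the initial conditions: x(0) = C1 + C2 = -5 and x'(0) = 1/4 - 4*C1 = -3. Solving gives C1 = 13/16, C2 = -93/16.

x = -93/16 + t/4 + 13*exp(-4*t)/16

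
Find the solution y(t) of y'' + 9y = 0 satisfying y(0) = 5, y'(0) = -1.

Characteristic equation r² + 9 = 0 has discriminant (0)² - 4·(9) = -36 < 0, so r = ± 3i.
Hence y_h = C1*cos(3*t) + C2*sin(3*t).
Apply the initial conditions: y(0) = C1 = 5 and y'(0) = 3*C2 = -1. Solving gives C1 = 5, C2 = -1/3.

y = 5*cos(3*t) - sin(3*t)/3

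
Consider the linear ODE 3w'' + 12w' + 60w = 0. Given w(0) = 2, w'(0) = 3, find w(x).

w = 2*cos(4*x)*exp(-2*x) + 7*exp(-2*x)*sin(4*x)/4

Divide through by 3: w'' + 4w' + 20w = 0.
Characteristic equation r² + 4r + 20 = 0 has discriminant (4)² - 4·(20) = -64 < 0, so r = -2 ± 4i.
Hence w_h = C1*cos(4*x)*exp(-2*x) + C2*exp(-2*x)*sin(4*x).
Apply the initial conditions: w(0) = C1 = 2 and w'(0) = -2*C1 + 4*C2 = 3. Solving gives C1 = 2, C2 = 7/4.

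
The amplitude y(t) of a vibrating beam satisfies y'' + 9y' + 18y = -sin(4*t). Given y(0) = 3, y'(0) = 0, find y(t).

Characteristic equation r² + 9r + 18 = 0 factors as (r + 6)(r + 3) = 0, so r = -6, -3.
Hence y_h = C1*exp(-6*t) + C2*exp(-3*t).
Try y_p = A*cos(4*t) + B*sin(4*t). Substituting and equating the coefficients of cos(4t) and sin(4t) gives A = 9/325, B = -1/650, so y_p = -sin(4*t)/650 + 9*cos(4*t)/325.
General solution: y = -sin(4*t)/650 + 9*cos(4*t)/325 + C1*exp(-6*t) + C2*exp(-3*t).
Apply the initial conditions: y(0) = 9/325 + C1 + C2 = 3 and y'(0) = -2/325 - 6*C1 - 3*C2 = 0. Solving gives C1 = -116/39, C2 = 446/75.

y = -116*exp(-6*t)/39 - sin(4*t)/650 + 9*cos(4*t)/325 + 446*exp(-3*t)/75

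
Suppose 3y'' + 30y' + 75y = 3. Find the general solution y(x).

Divide through by 3: y'' + 10y' + 25y = 1.
Characteristic equation r² + 10r + 25 = 0 has discriminant (10)² - 4·(25) = 0, so r = -5 is a repeated root.
Hence y_h = (C1 + C2*x)*exp(-5*x).
For the particular solution try y_p = A0. Substituting and matching coefficients of each power of x gives A0 = 1/25, so y_p = 1/25.

y = 1/25 + C1*exp(-5*x) + C2*x*exp(-5*x)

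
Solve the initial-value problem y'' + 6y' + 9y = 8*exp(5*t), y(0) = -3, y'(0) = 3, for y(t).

y = -25*exp(-3*t)/8 + exp(5*t)/8 - 7*t*exp(-3*t)

Characteristic equation r² + 6r + 9 = 0 has discriminant (6)² - 4·(9) = 0, so r = -3 is a repeated root.
Hence y_h = (C1 + C2*t)*exp(-3*t).
Try y_p = A*exp(5*t). Substituting into the equation and dividing by exp(5*t) gives A = 1/8, so y_p = exp(5*t)/8.
General solution: y = exp(5*t)/8 + C1*exp(-3*t) + C2*t*exp(-3*t).
Apply the initial conditions: y(0) = 1/8 + C1 = -3 and y'(0) = 5/8 + C2 - 3*C1 = 3. Solving gives C1 = -25/8, C2 = -7.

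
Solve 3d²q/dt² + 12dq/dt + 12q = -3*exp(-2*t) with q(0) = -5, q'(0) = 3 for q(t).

Divide through by 3: q'' + 4q' + 4q = -exp(-2*t).
Characteristic equation r² + 4r + 4 = 0 has discriminant (4)² - 4·(4) = 0, so r = -2 is a repeated root.
Hence q_h = (C1 + C2*t)*exp(-2*t).
Since exp(-2*t) solves the homogeneous equation (r = -2 is a root of multiplicity 2), multiply the trial by t^2. Try q_p = A*t^2*exp(-2*t). Substituting into the equation and dividing by exp(-2*t) gives A = -1/2, so q_p = -t^2*exp(-2*t)/2.
General solution: q = C1*exp(-2*t) - t^2*exp(-2*t)/2 + C2*t*exp(-2*t).
Apply the initial conditions: q(0) = C1 = -5 and q'(0) = C2 - 2*C1 = 3. Solving gives C1 = -5, C2 = -7.

q = -5*exp(-2*t) - 7*t*exp(-2*t) - t**2*exp(-2*t)/2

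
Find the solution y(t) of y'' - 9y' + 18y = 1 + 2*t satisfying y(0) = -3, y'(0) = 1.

Characteristic equation r² - 9r + 18 = 0 factors as (r - 6)(r - 3) = 0, so r = 6, 3.
Hence y_h = C1*exp(6*t) + C2*exp(3*t).
For the particular solution try y_p = A0 + A1*t. Substituting and matching coefficients of each power of t gives A0 = 1/9, A1 = 1/9, so y_p = 1/9 + t/9.
General solution: y = 1/9 + t/9 + C1*exp(6*t) + C2*exp(3*t).
Apply the initial conditions: y(0) = 1/9 + C1 + C2 = -3 and y'(0) = 1/9 + 3*C2 + 6*C1 = 1. Solving gives C1 = 92/27, C2 = -176/27.

y = 1/9 - 176*exp(3*t)/27 + t/9 + 92*exp(6*t)/27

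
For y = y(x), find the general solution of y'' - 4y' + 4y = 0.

Characteristic equation r² - 4r + 4 = 0 has discriminant (-4)² - 4·(4) = 0, so r = 2 is a repeated root.
Hence y_h = (C1 + C2*x)*exp(2*x).

y = C1*exp(2*x) + C2*x*exp(2*x)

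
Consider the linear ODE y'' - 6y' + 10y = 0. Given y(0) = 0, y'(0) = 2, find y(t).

Characteristic equation r² - 6r + 10 = 0 has discriminant (-6)² - 4·(10) = -4 < 0, so r = 3 ± i.
Hence y_h = C1*cos(t)*exp(3*t) + C2*exp(3*t)*sin(t).
Apply the initial conditions: y(0) = C1 = 0 and y'(0) = C2 + 3*C1 = 2. Solving gives C1 = 0, C2 = 2.

y = 2*exp(3*t)*sin(t)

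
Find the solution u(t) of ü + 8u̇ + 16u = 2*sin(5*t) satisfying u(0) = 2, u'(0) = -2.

Characteristic equation r² + 8r + 16 = 0 has discriminant (8)² - 4·(16) = 0, so r = -4 is a repeated root.
Hence u_h = (C1 + C2*t)*exp(-4*t).
Try u_p = A*cos(5*t) + B*sin(5*t). Substituting and equating the coefficients of cos(5t) and sin(5t) gives A = -80/1681, B = -18/1681, so u_p = -80*cos(5*t)/1681 - 18*sin(5*t)/1681.
General solution: u = -80*cos(5*t)/1681 - 18*sin(5*t)/1681 + C1*exp(-4*t) + C2*t*exp(-4*t).
Apply the initial conditions: u(0) = -80/1681 + C1 = 2 and u'(0) = -90/1681 + C2 - 4*C1 = -2. Solving gives C1 = 3442/1681, C2 = 256/41.

u = -80*cos(5*t)/1681 - 18*sin(5*t)/1681 + 3442*exp(-4*t)/1681 + 256*t*exp(-4*t)/41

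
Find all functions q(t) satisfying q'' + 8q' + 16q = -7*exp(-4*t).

q = C1*exp(-4*t) - 7*t**2*exp(-4*t)/2 + C2*t*exp(-4*t)

Characteristic equation r² + 8r + 16 = 0 has discriminant (8)² - 4·(16) = 0, so r = -4 is a repeated root.
Hence q_h = (C1 + C2*t)*exp(-4*t).
Since exp(-4*t) solves the homogeneous equation (r = -4 is a root of multiplicity 2), multiply the trial by t^2. Try q_p = A*t^2*exp(-4*t). Substituting into the equation and dividing by exp(-4*t) gives A = -7/2, so q_p = -7*t^2*exp(-4*t)/2.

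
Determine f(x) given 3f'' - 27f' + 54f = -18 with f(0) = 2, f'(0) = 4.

f = -1/3 - exp(6*x) + 10*exp(3*x)/3

Divide through by 3: f'' - 9f' + 18f = -6.
Characteristic equation r² - 9r + 18 = 0 factors as (r - 3)(r - 6) = 0, so r = 3, 6.
Hence f_h = C1*exp(3*x) + C2*exp(6*x).
For the particular solution try f_p = A0. Substituting and matching coefficients of each power of x gives A0 = -1/3, so f_p = -1/3.
General solution: f = -1/3 + C1*exp(3*x) + C2*exp(6*x).
Apply the initial conditions: f(0) = -1/3 + C1 + C2 = 2 and f'(0) = 3*C1 + 6*C2 = 4. Solving gives C1 = 10/3, C2 = -1.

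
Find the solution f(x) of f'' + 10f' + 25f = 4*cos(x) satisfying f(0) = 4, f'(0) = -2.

Characteristic equation r² + 10r + 25 = 0 has discriminant (10)² - 4·(25) = 0, so r = -5 is a repeated root.
Hence f_h = (C1 + C2*x)*exp(-5*x).
Try f_p = A*cos(x) + B*sin(x). Substituting and equating the coefficients of cos(x) and sin(x) gives A = 24/169, B = 10/169, so f_p = 10*sin(x)/169 + 24*cos(x)/169.
General solution: f = 10*sin(x)/169 + 24*cos(x)/169 + C1*exp(-5*x) + C2*x*exp(-5*x).
Apply the initial conditions: f(0) = 24/169 + C1 = 4 and f'(0) = 10/169 + C2 - 5*C1 = -2. Solving gives C1 = 652/169, C2 = 224/13.

f = 10*sin(x)/169 + 24*cos(x)/169 + 652*exp(-5*x)/169 + 224*x*exp(-5*x)/13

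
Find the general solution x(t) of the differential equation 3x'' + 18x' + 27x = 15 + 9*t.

Divide through by 3: x'' + 6x' + 9x = 5 + 3*t.
Characteristic equation r² + 6r + 9 = 0 has discriminant (6)² - 4·(9) = 0, so r = -3 is a repeated root.
Hence x_h = (C1 + C2*t)*exp(-3*t).
For the particular solution try x_p = A0 + A1*t. Substituting and matching coefficients of each power of t gives A0 = 1/3, A1 = 1/3, so x_p = 1/3 + t/3.

x = 1/3 + t/3 + C1*exp(-3*t) + C2*t*exp(-3*t)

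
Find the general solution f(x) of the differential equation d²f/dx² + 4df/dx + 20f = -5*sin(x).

Characteristic equation r² + 4r + 20 = 0 has discriminant (4)² - 4·(20) = -64 < 0, so r = -2 ± 4i.
Hence f_h = C1*cos(4*x)*exp(-2*x) + C2*exp(-2*x)*sin(4*x).
Try f_p = A*cos(x) + B*sin(x). Substituting and equating the coefficients of cos(x) and sin(x) gives A = 20/377, B = -95/377, so f_p = -95*sin(x)/377 + 20*cos(x)/377.

f = -95*sin(x)/377 + 20*cos(x)/377 + C1*cos(4*x)*exp(-2*x) + C2*exp(-2*x)*sin(4*x)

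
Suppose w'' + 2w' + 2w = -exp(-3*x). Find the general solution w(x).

Characteristic equation r² + 2r + 2 = 0 has discriminant (2)² - 4·(2) = -4 < 0, so r = -1 ± i.
Hence w_h = C1*cos(x)*exp(-x) + C2*exp(-x)*sin(x).
Try w_p = A*exp(-3*x). Substituting into the equation and dividing by exp(-3*x) gives A = -1/5, so w_p = -exp(-3*x)/5.

w = -exp(-3*x)/5 + C1*cos(x)*exp(-x) + C2*exp(-x)*sin(x)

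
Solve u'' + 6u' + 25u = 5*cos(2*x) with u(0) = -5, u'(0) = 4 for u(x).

u = 4*sin(2*x)/39 + 7*cos(2*x)/39 - 229*exp(-3*x)*sin(4*x)/78 - 202*cos(4*x)*exp(-3*x)/39

Characteristic equation r² + 6r + 25 = 0 has discriminant (6)² - 4·(25) = -64 < 0, so r = -3 ± 4i.
Hence u_h = C1*cos(4*x)*exp(-3*x) + C2*exp(-3*x)*sin(4*x).
Try u_p = A*cos(2*x) + B*sin(2*x). Substituting and equating the coefficients of cos(2x) and sin(2x) gives A = 7/39, B = 4/39, so u_p = 4*sin(2*x)/39 + 7*cos(2*x)/39.
General solution: u = 4*sin(2*x)/39 + 7*cos(2*x)/39 + C1*cos(4*x)*exp(-3*x) + C2*exp(-3*x)*sin(4*x).
Apply the initial conditions: u(0) = 7/39 + C1 = -5 and u'(0) = 8/39 - 3*C1 + 4*C2 = 4. Solving gives C1 = -202/39, C2 = -229/78.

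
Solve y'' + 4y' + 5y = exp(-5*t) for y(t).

Characteristic equation r² + 4r + 5 = 0 has discriminant (4)² - 4·(5) = -4 < 0, so r = -2 ± i.
Hence y_h = C1*cos(t)*exp(-2*t) + C2*exp(-2*t)*sin(t).
Try y_p = A*exp(-5*t). Substituting into the equation and dividing by exp(-5*t) gives A = 1/10, so y_p = exp(-5*t)/10.

y = exp(-5*t)/10 + C1*cos(t)*exp(-2*t) + C2*exp(-2*t)*sin(t)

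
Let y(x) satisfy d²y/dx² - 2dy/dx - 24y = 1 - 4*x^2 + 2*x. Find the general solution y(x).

Characteristic equation r² - 2r - 24 = 0 factors as (r - 6)(r + 4) = 0, so r = 6, -4.
Hence y_h = C1*exp(6*x) + C2*exp(-4*x).
For the particular solution try y_p = A0 + A1*x + A2*x^2. Substituting and matching coefficients of each power of x gives A0 = -1/54, A1 = -1/9, A2 = 1/6, so y_p = -1/54 - x/9 + x^2/6.

y = -1/54 - x/9 + x**2/6 + C1*exp(6*x) + C2*exp(-4*x)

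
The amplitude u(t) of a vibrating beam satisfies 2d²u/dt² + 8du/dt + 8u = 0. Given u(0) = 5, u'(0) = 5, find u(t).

Divide through by 2: u'' + 4u' + 4u = 0.
Characteristic equation r² + 4r + 4 = 0 has discriminant (4)² - 4·(4) = 0, so r = -2 is a repeated root.
Hence u_h = (C1 + C2*t)*exp(-2*t).
Apply the initial conditions: u(0) = C1 = 5 and u'(0) = C2 - 2*C1 = 5. Solving gives C1 = 5, C2 = 15.

u = 5*exp(-2*t) + 15*t*exp(-2*t)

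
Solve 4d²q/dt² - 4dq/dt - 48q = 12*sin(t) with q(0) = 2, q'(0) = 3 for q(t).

Divide through by 4: q'' - q' - 12q = 3*sin(t).
Characteristic equation r² - r - 12 = 0 factors as (r - 4)(r + 3) = 0, so r = 4, -3.
Hence q_h = C1*exp(4*t) + C2*exp(-3*t).
Try q_p = A*cos(t) + B*sin(t). Substituting and equating the coefficients of cos(t) and sin(t) gives A = 3/170, B = -39/170, so q_p = -39*sin(t)/170 + 3*cos(t)/170.
General solution: q = -39*sin(t)/170 + 3*cos(t)/170 + C1*exp(4*t) + C2*exp(-3*t).
Apply the initial conditions: q(0) = 3/170 + C1 + C2 = 2 and q'(0) = -39/170 - 3*C2 + 4*C1 = 3. Solving gives C1 = 156/119, C2 = 47/70.

q = -39*sin(t)/170 + 3*cos(t)/170 + 47*exp(-3*t)/70 + 156*exp(4*t)/119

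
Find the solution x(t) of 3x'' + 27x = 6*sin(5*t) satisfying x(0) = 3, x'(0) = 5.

Divide through by 3: x'' + 9x = 2*sin(5*t).
Characteristic equation r² + 9 = 0 has discriminant (0)² - 4·(9) = -36 < 0, so r = ± 3i.
Hence x_h = C1*cos(3*t) + C2*sin(3*t).
Try x_p = A*cos(5*t) + B*sin(5*t). Substituting and equating the coefficients of cos(5t) and sin(5t) gives A = 0, B = -1/8, so x_p = -sin(5*t)/8.
General solution: x = -sin(5*t)/8 + C1*cos(3*t) + C2*sin(3*t).
Apply the initial conditions: x(0) = C1 = 3 and x'(0) = -5/8 + 3*C2 = 5. Solving gives C1 = 3, C2 = 15/8.

x = 3*cos(3*t) - sin(5*t)/8 + 15*sin(3*t)/8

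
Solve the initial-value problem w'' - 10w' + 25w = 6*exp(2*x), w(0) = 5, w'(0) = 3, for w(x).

w = 2*exp(2*x)/3 + 13*exp(5*x)/3 - 20*x*exp(5*x)

Characteristic equation r² - 10r + 25 = 0 has discriminant (-10)² - 4·(25) = 0, so r = 5 is a repeated root.
Hence w_h = (C1 + C2*x)*exp(5*x).
Try w_p = A*exp(2*x). Substituting into the equation and dividing by exp(2*x) gives A = 2/3, so w_p = 2*exp(2*x)/3.
General solution: w = 2*exp(2*x)/3 + C1*exp(5*x) + C2*x*exp(5*x).
Apply the initial conditions: w(0) = 2/3 + C1 = 5 and w'(0) = 4/3 + C2 + 5*C1 = 3. Solving gives C1 = 13/3, C2 = -20.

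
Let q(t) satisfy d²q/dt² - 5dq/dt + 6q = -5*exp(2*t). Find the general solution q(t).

q = C1*exp(2*t) + C2*exp(3*t) + 5*t*exp(2*t)

Characteristic equation r² - 5r + 6 = 0 factors as (r - 2)(r - 3) = 0, so r = 2, 3.
Hence q_h = C1*exp(2*t) + C2*exp(3*t).
Since exp(2*t) solves the homogeneous equation (r = 2 is a root of multiplicity 1), multiply the trial by t. Try q_p = A*t*exp(2*t). Substituting into the equation and dividing by exp(2*t) gives A = 5, so q_p = 5*t*exp(2*t).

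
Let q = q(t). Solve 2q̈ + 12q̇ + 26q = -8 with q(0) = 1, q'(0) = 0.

q = -4/13 + 17*cos(2*t)*exp(-3*t)/13 + 51*exp(-3*t)*sin(2*t)/26

Divide through by 2: q'' + 6q' + 13q = -4.
Characteristic equation r² + 6r + 13 = 0 has discriminant (6)² - 4·(13) = -16 < 0, so r = -3 ± 2i.
Hence q_h = C1*cos(2*t)*exp(-3*t) + C2*exp(-3*t)*sin(2*t).
For the particular solution try q_p = A0. Substituting and matching coefficients of each power of t gives A0 = -4/13, so q_p = -4/13.
General solution: q = -4/13 + C1*cos(2*t)*exp(-3*t) + C2*exp(-3*t)*sin(2*t).
Apply the initial conditions: q(0) = -4/13 + C1 = 1 and q'(0) = -3*C1 + 2*C2 = 0. Solving gives C1 = 17/13, C2 = 51/26.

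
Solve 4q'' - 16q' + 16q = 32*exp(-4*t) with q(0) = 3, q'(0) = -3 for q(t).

q = 2*exp(-4*t)/9 + 25*exp(2*t)/9 - 23*t*exp(2*t)/3

Divide through by 4: q'' - 4q' + 4q = 8*exp(-4*t).
Characteristic equation r² - 4r + 4 = 0 has discriminant (-4)² - 4·(4) = 0, so r = 2 is a repeated root.
Hence q_h = (C1 + C2*t)*exp(2*t).
Try q_p = A*exp(-4*t). Substituting into the equation and dividing by exp(-4*t) gives A = 2/9, so q_p = 2*exp(-4*t)/9.
General solution: q = 2*exp(-4*t)/9 + C1*exp(2*t) + C2*t*exp(2*t).
Apply the initial conditions: q(0) = 2/9 + C1 = 3 and q'(0) = -8/9 + C2 + 2*C1 = -3. Solving gives C1 = 25/9, C2 = -23/3.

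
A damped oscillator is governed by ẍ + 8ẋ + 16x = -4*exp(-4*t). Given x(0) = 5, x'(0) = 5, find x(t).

x = 5*exp(-4*t) - 2*t**2*exp(-4*t) + 25*t*exp(-4*t)

Characteristic equation r² + 8r + 16 = 0 has discriminant (8)² - 4·(16) = 0, so r = -4 is a repeated root.
Hence x_h = (C1 + C2*t)*exp(-4*t).
Since exp(-4*t) solves the homogeneous equation (r = -4 is a root of multiplicity 2), multiply the trial by t^2. Try x_p = A*t^2*exp(-4*t). Substituting into the equation and dividing by exp(-4*t) gives A = -2, so x_p = -2*t^2*exp(-4*t).
General solution: x = C1*exp(-4*t) - 2*t^2*exp(-4*t) + C2*t*exp(-4*t).
Apply the initial conditions: x(0) = C1 = 5 and x'(0) = C2 - 4*C1 = 5. Solving gives C1 = 5, C2 = 25.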